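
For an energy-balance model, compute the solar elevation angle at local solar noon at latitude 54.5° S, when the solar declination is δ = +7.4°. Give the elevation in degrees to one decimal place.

At local noon the hour angle is zero, so the zenith angle equals |φ − δ| = |-54.5° − (+7.400°)| = 61.900°.
Elevation = 90° − 61.900° = 28.1°.

28.1°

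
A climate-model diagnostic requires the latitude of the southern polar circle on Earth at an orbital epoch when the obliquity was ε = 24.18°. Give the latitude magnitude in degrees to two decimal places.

The polar circle is the lowest latitude that experiences at least one full rotation of continuous darkness at the northern-summer solstice; it lies at |φ| = 90° − ε = 90° − 24.18° = 65.82°.

65.82°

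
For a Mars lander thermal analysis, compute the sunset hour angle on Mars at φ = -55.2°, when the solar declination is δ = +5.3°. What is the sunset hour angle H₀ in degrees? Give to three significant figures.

cos H₀ = −tan φ · tan δ = −tan(-55.2°) × tan(+5.300°) = 0.1335, so H₀ = 1.4369 rad = 82.33°.

H₀ = 82.3°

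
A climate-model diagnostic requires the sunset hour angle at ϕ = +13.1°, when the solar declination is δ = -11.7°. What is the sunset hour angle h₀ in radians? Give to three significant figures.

h₀ = 1.52 rad

cos h₀ = −tan ϕ · tan δ = −tan(+13.1°) × tan(-11.700°) = 0.0482, so h₀ = 1.5226 rad = 87.24°.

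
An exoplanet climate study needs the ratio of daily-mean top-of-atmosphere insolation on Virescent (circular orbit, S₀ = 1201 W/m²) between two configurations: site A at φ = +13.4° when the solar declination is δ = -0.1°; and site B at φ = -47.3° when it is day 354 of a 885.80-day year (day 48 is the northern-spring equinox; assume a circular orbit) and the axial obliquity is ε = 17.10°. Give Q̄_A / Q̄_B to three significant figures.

— Configuration A (φ=+13.4°):
cos H₀ = −tan(+13.4°) tan(-0.100°) = 0.0004, H₀ = 1.5704 rad.
Bracket: H₀ sin φ sin δ + cos φ cos δ sin H₀ = 1.5704×0.23175×-0.00175 + 0.97278×1.00000×1.00000 = -0.000637 + 0.972780 = 0.972143.
Q̄ = (S₀/π) × [bracket] = (1201/π) × 0.972143 = 371.64 W/m².
— Configuration B (φ=-47.3°):
Solar longitude: λ_s = 360° × (354 − 48)/885.80 = 124.362°.
sin δ = sin 17.10° × sin 124.362° = 0.24273, so δ = +14.048°.
cos H₀ = −tan(-47.3°) tan(+14.048°) = 0.2711, H₀ = 1.2962 rad.
Bracket: H₀ sin φ sin δ + cos φ cos δ sin H₀ = 1.2962×-0.73491×0.24273 + 0.67816×0.97009×0.96254 = -0.231222 + 0.633232 = 0.402010.
Q̄ = (S₀/π) × [bracket] = (1201/π) × 0.402010 = 153.68 W/m².
Ratio Q̄_A / Q̄_B = 371.64 / 153.68 = 2.418.

Q̄_A / Q̄_B ≈ 2.42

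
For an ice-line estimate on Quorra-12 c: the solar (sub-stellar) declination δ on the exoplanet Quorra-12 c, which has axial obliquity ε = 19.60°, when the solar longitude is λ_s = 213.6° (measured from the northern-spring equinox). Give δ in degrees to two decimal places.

sin δ = sin ε · sin λ_s = sin 19.60° × sin 213.6° = -0.185636.
δ = arcsin(-0.185636) = -10.70°.

δ = -10.70°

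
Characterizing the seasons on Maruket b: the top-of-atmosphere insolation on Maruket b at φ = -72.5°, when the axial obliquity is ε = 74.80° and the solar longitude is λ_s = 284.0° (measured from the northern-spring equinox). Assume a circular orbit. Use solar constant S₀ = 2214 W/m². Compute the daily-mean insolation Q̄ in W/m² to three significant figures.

Solar declination: sin δ = sin ε · sin λ_s = sin 74.80° × sin 284.0° = -0.93635, so δ = -69.448°.
cos H₀ = −tan(-72.5°) tan(-69.448°) = -8.4592 ≤ −1 ⇒ polar day, H₀ = π.
Bracket: H₀ sin φ sin δ + cos φ cos δ sin H₀ = 3.1416×-0.95372×-0.93635 + 0.30071×0.35106×0.00000 = 2.805498 + 0.000000 = 2.805498.
Q̄ = (S₀/π) × [bracket] = (2214/π) × 2.805498 = 1977 W/m².

Q̄ ≈ 1.98e+03 W/m²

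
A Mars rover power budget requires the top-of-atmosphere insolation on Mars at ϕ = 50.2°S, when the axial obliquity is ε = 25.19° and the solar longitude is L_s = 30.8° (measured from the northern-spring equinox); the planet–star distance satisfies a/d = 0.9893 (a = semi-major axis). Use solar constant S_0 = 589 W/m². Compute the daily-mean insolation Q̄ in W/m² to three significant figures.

Solar declination: sin δ = sin ε · sin L_s = sin 25.19° × sin 30.8° = 0.21794, so δ = +12.588°.
cos h₀ = −tan(-50.2°) tan(+12.588°) = 0.2680, h₀ = 1.2995 rad.
Bracket: h₀ sin ϕ sin δ + cos ϕ cos δ sin h₀ = 1.2995×-0.76828×0.21794 + 0.64011×0.97596×0.96341 = -0.217587 + 0.601863 = 0.384276.
Inverse-square distance factor (a/d)² = 0.9893² = 0.978714.
Q̄ = (S_0/π) × 0.978714 × [bracket] = (589/π) × 0.978714 × 0.384276 = 70.51 W/m².

Q̄ ≈ 70.5 W/m²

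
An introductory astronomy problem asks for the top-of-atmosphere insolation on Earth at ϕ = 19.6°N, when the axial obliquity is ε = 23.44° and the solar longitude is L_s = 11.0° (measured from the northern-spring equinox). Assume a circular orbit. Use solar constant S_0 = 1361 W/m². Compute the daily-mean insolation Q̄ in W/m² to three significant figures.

Q̄ ≈ 424 W/m²

Solar declination: sin δ = sin ε · sin L_s = sin 23.44° × sin 11.0° = 0.07590, so δ = +4.353°.
cos h₀ = −tan(+19.6°) tan(+4.353°) = -0.0271, h₀ = 1.5979 rad.
Bracket: h₀ sin ϕ sin δ + cos ϕ cos δ sin h₀ = 1.5979×0.33545×0.07590 + 0.94206×0.99712×0.99963 = 0.040684 + 0.938999 = 0.979683.
Q̄ = (S_0/π) × [bracket] = (1361/π) × 0.979683 = 424.4 W/m².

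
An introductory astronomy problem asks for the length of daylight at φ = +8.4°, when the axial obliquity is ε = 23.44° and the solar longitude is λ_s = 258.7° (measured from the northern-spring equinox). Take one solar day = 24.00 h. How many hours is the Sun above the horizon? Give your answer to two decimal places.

11.52 h

Solar declination: sin δ = sin ε · sin λ_s = sin 23.44° × sin 258.7° = -0.39008, so δ = -22.959°.
cos H₀ = −tan φ · tan δ = −tan(+8.4°) × tan(-22.959°) = 0.0626, so H₀ = 1.5082 rad = 86.41°.
Daylight = 2H₀/(2π) × 24.00 h = (1.5082/π) × 24.00 = 11.52 h.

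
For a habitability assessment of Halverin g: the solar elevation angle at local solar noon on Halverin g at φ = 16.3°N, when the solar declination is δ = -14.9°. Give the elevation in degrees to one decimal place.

58.8°

At local noon the hour angle is zero, so the zenith angle equals |φ − δ| = |+16.3° − (-14.900°)| = 31.200°.
Elevation = 90° − 31.200° = 58.8°.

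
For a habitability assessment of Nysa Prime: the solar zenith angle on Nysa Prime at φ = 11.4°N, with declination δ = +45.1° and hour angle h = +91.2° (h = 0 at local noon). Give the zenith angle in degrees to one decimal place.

θ_z = 82.8°

cos θ_z = sin φ sin δ + cos φ cos δ cos h = 0.140009 + -0.014491 = 0.125518.
θ_z = arccos(0.125518) = 82.8°.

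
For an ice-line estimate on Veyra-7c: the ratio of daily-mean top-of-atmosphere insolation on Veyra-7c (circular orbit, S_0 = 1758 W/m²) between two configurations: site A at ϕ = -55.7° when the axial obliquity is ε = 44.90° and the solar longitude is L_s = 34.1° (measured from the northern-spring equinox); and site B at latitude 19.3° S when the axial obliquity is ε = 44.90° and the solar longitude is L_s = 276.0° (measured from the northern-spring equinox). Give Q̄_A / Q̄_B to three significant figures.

— Configuration A (ϕ=-55.7°):
Solar declination: sin δ = sin ε · sin L_s = sin 44.90° × sin 34.1° = 0.39574, so δ = +23.312°.
cos h₀ = −tan(-55.7°) tan(+23.312°) = 0.6317, h₀ = 0.8870 rad.
Bracket: h₀ sin ϕ sin δ + cos ϕ cos δ sin h₀ = 0.8870×-0.82610×0.39574 + 0.56353×0.91836×0.77521 = -0.289979 + 0.401189 = 0.111210.
Q̄ = (S_0/π) × [bracket] = (1758/π) × 0.111210 = 62.232 W/m².
— Configuration B (ϕ=-19.3°):
Solar declination: sin δ = sin ε · sin L_s = sin 44.90° × sin 276.0° = -0.70200, so δ = -44.588°.
cos h₀ = −tan(-19.3°) tan(-44.588°) = -0.3452, h₀ = 1.9232 rad.
Bracket: h₀ sin ϕ sin δ + cos ϕ cos δ sin h₀ = 1.9232×-0.33051×-0.70200 + 0.94380×0.71217×0.93853 = 0.446217 + 0.630829 = 1.077046.
Q̄ = (S_0/π) × [bracket] = (1758/π) × 1.077046 = 602.70 W/m².
Ratio Q̄_A / Q̄_B = 62.232 / 602.70 = 0.1033.

Q̄_A / Q̄_B ≈ 0.103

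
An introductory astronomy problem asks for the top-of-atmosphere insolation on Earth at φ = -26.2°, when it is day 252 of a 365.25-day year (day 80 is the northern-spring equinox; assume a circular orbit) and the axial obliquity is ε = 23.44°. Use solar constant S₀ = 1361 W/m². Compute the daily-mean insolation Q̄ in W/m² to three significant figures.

Q̄ ≈ 366 W/m²

Solar longitude: λ_s = 360° × (252 − 80)/365.25 = 169.528°.
sin δ = sin 23.44° × sin 169.528° = 0.07230, so δ = +4.146°.
cos H₀ = −tan(-26.2°) tan(+4.146°) = 0.0357, H₀ = 1.5351 rad.
Bracket: H₀ sin φ sin δ + cos φ cos δ sin H₀ = 1.5351×-0.44151×0.07230 + 0.89726×0.99738×0.99936 = -0.049002 + 0.894336 = 0.845334.
Q̄ = (S₀/π) × [bracket] = (1361/π) × 0.845334 = 366.2 W/m².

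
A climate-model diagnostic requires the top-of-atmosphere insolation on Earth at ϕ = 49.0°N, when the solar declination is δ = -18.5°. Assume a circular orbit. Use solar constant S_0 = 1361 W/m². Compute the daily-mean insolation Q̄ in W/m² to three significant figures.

cos h₀ = −tan(+49.0°) tan(-18.500°) = 0.3849, h₀ = 1.1757 rad.
Bracket: h₀ sin ϕ sin δ + cos ϕ cos δ sin h₀ = 1.1757×0.75471×-0.31730 + 0.65606×0.94832×0.92295 = -0.281544 + 0.574218 = 0.292674.
Q̄ = (S_0/π) × [bracket] = (1361/π) × 0.292674 = 126.8 W/m².

Q̄ ≈ 127 W/m²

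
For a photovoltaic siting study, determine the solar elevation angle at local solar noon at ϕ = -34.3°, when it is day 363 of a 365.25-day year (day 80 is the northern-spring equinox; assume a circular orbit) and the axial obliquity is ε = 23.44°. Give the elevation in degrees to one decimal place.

Solar longitude: L_s = 360° × (363 − 80)/365.25 = 278.932°.
sin δ = sin 23.44° × sin 278.932° = -0.39296, so δ = -23.139°.
At local noon the hour angle is zero, so the zenith angle equals |ϕ − δ| = |-34.3° − (-23.139°)| = 11.161°.
Elevation = 90° − 11.161° = 78.8°.

78.8°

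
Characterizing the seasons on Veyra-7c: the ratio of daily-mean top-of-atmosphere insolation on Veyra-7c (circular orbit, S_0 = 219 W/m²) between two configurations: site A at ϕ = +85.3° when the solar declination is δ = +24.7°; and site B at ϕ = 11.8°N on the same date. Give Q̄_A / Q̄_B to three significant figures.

— Configuration A (ϕ=+85.3°):
cos h₀ = −tan(+85.3°) tan(+24.700°) = -5.5945 ≤ −1 ⇒ polar day, h₀ = π.
Bracket: h₀ sin ϕ sin δ + cos ϕ cos δ sin h₀ = 3.1416×0.99664×0.41787 + 0.08194×0.90851×0.00000 = 1.308369 + 0.000000 = 1.308369.
Q̄ = (S_0/π) × [bracket] = (219/π) × 1.308369 = 91.206 W/m².
— Configuration B (ϕ=+11.8°):
cos h₀ = −tan(+11.8°) tan(+24.700°) = -0.0961, h₀ = 1.6670 rad.
Bracket: h₀ sin ϕ sin δ + cos ϕ cos δ sin h₀ = 1.6670×0.20450×0.41787 + 0.97887×0.90851×0.99537 = 0.142453 + 0.885196 = 1.027649.
Q̄ = (S_0/π) × [bracket] = (219/π) × 1.027649 = 71.637 W/m².
Ratio Q̄_A / Q̄_B = 91.206 / 71.637 = 1.273.

Q̄_A / Q̄_B ≈ 1.27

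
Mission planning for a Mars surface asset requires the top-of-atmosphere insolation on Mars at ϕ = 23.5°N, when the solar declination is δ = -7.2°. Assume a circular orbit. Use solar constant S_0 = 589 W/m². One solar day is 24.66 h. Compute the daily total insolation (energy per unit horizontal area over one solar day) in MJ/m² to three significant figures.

13.9 MJ/m²

cos h₀ = −tan(+23.5°) tan(-7.200°) = 0.0549, h₀ = 1.5158 rad.
Bracket: h₀ sin ϕ sin δ + cos ϕ cos δ sin h₀ = 1.5158×0.39875×-0.12533 + 0.91706×0.99211×0.99849 = -0.075753 + 0.908451 = 0.832698.
Q̄ = (S_0/π) × [bracket] = (589/π) × 0.832698 = 156.12 W/m².
Daily total = Q̄ × 24.66 h × 3600 s/h = 156.12 × 24.66 × 3600 / 10⁶ = 13.86 MJ/m².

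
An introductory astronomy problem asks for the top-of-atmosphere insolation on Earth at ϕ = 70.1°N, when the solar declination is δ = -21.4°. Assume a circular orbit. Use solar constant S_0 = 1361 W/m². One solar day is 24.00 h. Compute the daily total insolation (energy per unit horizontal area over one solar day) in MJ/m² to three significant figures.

0.00 MJ/m²

cos h₀ = −tan(+70.1°) tan(-21.400°) = 1.0826 ≥ 1 ⇒ polar night, h₀ = 0 and Q̄ = 0.
Daily total = Q̄ × 24.00 h × 3600 s/h = 0.00 MJ/m².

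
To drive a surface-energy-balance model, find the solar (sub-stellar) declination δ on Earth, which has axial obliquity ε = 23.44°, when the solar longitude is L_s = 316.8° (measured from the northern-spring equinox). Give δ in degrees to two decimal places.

δ = -15.80°

sin δ = sin ε · sin L_s = sin 23.44° × sin 316.8° = -0.272305.
δ = arcsin(-0.272305) = -15.80°.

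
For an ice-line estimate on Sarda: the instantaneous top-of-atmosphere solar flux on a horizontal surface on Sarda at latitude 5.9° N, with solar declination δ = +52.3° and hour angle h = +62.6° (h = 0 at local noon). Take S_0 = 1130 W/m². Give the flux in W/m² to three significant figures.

cos θ_z = sin ϕ sin δ + cos ϕ cos δ cos h = 0.081332 + 0.279934 = 0.361266.
Flux = S_0 · cos θ_z = 1130 × 0.361266 = 408.2 W/m².

408 W/m²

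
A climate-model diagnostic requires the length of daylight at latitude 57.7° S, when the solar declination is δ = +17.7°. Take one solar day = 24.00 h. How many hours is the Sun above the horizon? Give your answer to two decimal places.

7.96 h

cos h₀ = −tan ϕ · tan δ = −tan(-57.7°) × tan(+17.700°) = 0.5048, so h₀ = 1.0416 rad = 59.68°.
Daylight = 2h₀/(2π) × 24.00 h = (1.0416/π) × 24.00 = 7.96 h.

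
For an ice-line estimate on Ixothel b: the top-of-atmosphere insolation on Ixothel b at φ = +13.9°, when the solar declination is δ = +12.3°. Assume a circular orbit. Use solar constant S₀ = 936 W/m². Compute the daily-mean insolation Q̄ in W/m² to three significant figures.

Q̄ ≈ 307 W/m²

cos H₀ = −tan(+13.9°) tan(+12.300°) = -0.0540, H₀ = 1.6248 rad.
Bracket: H₀ sin φ sin δ + cos φ cos δ sin H₀ = 1.6248×0.24023×0.21303 + 0.97072×0.97705×0.99854 = 0.083151 + 0.947057 = 1.030208.
Q̄ = (S₀/π) × [bracket] = (936/π) × 1.030208 = 306.9 W/m².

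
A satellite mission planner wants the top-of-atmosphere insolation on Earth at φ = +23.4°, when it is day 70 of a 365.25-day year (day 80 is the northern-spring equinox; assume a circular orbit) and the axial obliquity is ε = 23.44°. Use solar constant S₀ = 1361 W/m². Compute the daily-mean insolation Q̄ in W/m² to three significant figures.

Solar longitude: λ_s = 360° × (70 − 80)/365.25 = -9.856°, i.e. -9.856° + 360° = 350.144°.
sin δ = sin 23.44° × sin 350.144° = -0.06809, so δ = -3.904°.
cos H₀ = −tan(+23.4°) tan(-3.904°) = 0.0295, H₀ = 1.5413 rad.
Bracket: H₀ sin φ sin δ + cos φ cos δ sin H₀ = 1.5413×0.39715×-0.06809 + 0.91775×0.99768×0.99956 = -0.041680 + 0.915218 = 0.873538.
Q̄ = (S₀/π) × [bracket] = (1361/π) × 0.873538 = 378.4 W/m².

Q̄ ≈ 378 W/m²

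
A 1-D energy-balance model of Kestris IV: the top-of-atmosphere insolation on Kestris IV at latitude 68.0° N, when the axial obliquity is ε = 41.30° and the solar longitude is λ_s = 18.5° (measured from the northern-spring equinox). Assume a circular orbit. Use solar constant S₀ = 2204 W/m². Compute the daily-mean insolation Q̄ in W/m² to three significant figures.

Solar declination: sin δ = sin ε · sin λ_s = sin 41.30° × sin 18.5° = 0.20942, so δ = +12.088°.
cos H₀ = −tan(+68.0°) tan(+12.088°) = -0.5301, H₀ = 2.1295 rad.
Bracket: H₀ sin φ sin δ + cos φ cos δ sin H₀ = 2.1295×0.92718×0.20942 + 0.37461×0.97783×0.84794 = 0.413485 + 0.310605 = 0.724090.
Q̄ = (S₀/π) × [bracket] = (2204/π) × 0.724090 = 508.0 W/m².

Q̄ ≈ 508 W/m²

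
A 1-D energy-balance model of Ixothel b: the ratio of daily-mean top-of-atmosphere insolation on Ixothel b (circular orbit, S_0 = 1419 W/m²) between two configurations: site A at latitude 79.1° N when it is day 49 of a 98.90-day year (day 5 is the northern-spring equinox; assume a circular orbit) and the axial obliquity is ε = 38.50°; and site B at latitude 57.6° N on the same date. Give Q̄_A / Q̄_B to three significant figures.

Q̄_A / Q̄_B ≈ 0.781

— Configuration A (ϕ=+79.1°):
Solar longitude: L_s = 360° × (49 − 5)/98.90 = 160.162°.
sin δ = sin 38.50° × sin 160.162° = 0.21126, so δ = +12.196°.
cos h₀ = −tan(+79.1°) tan(+12.196°) = -1.1224 ≤ −1 ⇒ polar day, h₀ = π.
Bracket: h₀ sin ϕ sin δ + cos ϕ cos δ sin h₀ = 3.1416×0.98196×0.21126 + 0.18910×0.97743×0.00000 = 0.651721 + 0.000000 = 0.651721.
Q̄ = (S_0/π) × [bracket] = (1419/π) × 0.651721 = 294.37 W/m².
— Configuration B (ϕ=+57.6°):
cos h₀ = −tan(+57.6°) tan(+12.196°) = -0.3406, h₀ = 1.9183 rad.
Bracket: h₀ sin ϕ sin δ + cos ϕ cos δ sin h₀ = 1.9183×0.84433×0.21126 + 0.53583×0.97743×0.94022 = 0.342173 + 0.492427 = 0.834600.
Q̄ = (S_0/π) × [bracket] = (1419/π) × 0.834600 = 376.97 W/m².
Ratio Q̄_A / Q̄_B = 294.37 / 376.97 = 0.7809.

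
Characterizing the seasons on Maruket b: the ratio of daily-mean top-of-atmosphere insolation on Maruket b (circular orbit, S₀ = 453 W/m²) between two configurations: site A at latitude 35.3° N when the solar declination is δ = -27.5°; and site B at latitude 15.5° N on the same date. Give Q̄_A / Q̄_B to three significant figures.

— Configuration A (φ=+35.3°):
cos H₀ = −tan(+35.3°) tan(-27.500°) = 0.3686, H₀ = 1.1933 rad.
Bracket: H₀ sin φ sin δ + cos φ cos δ sin H₀ = 1.1933×0.57786×-0.46175 + 0.81614×0.88701×0.92960 = -0.318404 + 0.672960 = 0.354556.
Q̄ = (S₀/π) × [bracket] = (453/π) × 0.354556 = 51.125 W/m².
— Configuration B (φ=+15.5°):
cos H₀ = −tan(+15.5°) tan(-27.500°) = 0.1444, H₀ = 1.4259 rad.
Bracket: H₀ sin φ sin δ + cos φ cos δ sin H₀ = 1.4259×0.26724×-0.46175 + 0.96363×0.88701×0.98952 = -0.175953 + 0.845792 = 0.669839.
Q̄ = (S₀/π) × [bracket] = (453/π) × 0.669839 = 96.587 W/m².
Ratio Q̄_A / Q̄_B = 51.125 / 96.587 = 0.5293.

Q̄_A / Q̄_B ≈ 0.529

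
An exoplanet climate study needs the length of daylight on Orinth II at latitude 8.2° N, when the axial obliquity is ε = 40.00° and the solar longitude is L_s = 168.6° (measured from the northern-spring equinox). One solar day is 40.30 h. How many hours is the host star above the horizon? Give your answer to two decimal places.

Solar declination: sin δ = sin ε · sin L_s = sin 40.00° × sin 168.6° = 0.12705, so δ = +7.299°.
cos h₀ = −tan ϕ · tan δ = −tan(+8.2°) × tan(+7.299°) = -0.0185, so h₀ = 1.5893 rad = 91.06°.
Daylight = 2h₀/(2π) × 40.30 h = (1.5893/π) × 40.30 = 20.39 h.

20.39 h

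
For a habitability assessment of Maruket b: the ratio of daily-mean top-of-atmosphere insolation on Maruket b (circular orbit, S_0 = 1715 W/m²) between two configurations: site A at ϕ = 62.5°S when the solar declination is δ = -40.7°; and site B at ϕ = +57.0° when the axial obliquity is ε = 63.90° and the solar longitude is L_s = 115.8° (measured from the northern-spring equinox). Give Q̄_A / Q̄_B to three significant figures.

Q̄_A / Q̄_B ≈ 0.853

— Configuration A (ϕ=-62.5°):
cos h₀ = −tan(-62.5°) tan(-40.700°) = -1.6523 ≤ −1 ⇒ polar day, h₀ = π.
Bracket: h₀ sin ϕ sin δ + cos ϕ cos δ sin h₀ = 3.1416×-0.88701×-0.65210 + 0.46175×0.75813×0.00000 = 1.817162 + 0.000000 = 1.817162.
Q̄ = (S_0/π) × [bracket] = (1715/π) × 1.817162 = 991.99 W/m².
— Configuration B (ϕ=+57.0°):
Solar declination: sin δ = sin ε · sin L_s = sin 63.90° × sin 115.8° = 0.80851, so δ = +53.951°.
cos h₀ = −tan(+57.0°) tan(+53.951°) = -2.1156 ≤ −1 ⇒ polar day, h₀ = π.
Bracket: h₀ sin ϕ sin δ + cos ϕ cos δ sin h₀ = 3.1416×0.83867×0.80851 + 0.54464×0.58848×0.00000 = 2.130234 + 0.000000 = 2.130234.
Q̄ = (S_0/π) × [bracket] = (1715/π) × 2.130234 = 1162.9 W/m².
Ratio Q̄_A / Q̄_B = 991.99 / 1162.9 = 0.8530.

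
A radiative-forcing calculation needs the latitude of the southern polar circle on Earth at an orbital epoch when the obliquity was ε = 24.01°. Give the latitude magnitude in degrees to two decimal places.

The polar circle is the lowest latitude that experiences at least one full rotation of continuous darkness at the northern-summer solstice; it lies at |ϕ| = 90° − ε = 90° − 24.01° = 65.99°.

65.99°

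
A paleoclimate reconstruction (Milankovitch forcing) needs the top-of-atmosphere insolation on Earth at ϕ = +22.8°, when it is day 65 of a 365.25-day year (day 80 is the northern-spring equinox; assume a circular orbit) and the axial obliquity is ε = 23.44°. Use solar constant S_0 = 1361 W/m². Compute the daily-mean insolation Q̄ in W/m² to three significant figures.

Solar longitude: L_s = 360° × (65 − 80)/365.25 = -14.784°, i.e. -14.784° + 360° = 345.216°.
sin δ = sin 23.44° × sin 345.216° = -0.10151, so δ = -5.826°.
cos h₀ = −tan(+22.8°) tan(-5.826°) = 0.0429, h₀ = 1.5279 rad.
Bracket: h₀ sin ϕ sin δ + cos ϕ cos δ sin h₀ = 1.5279×0.38752×-0.10151 + 0.92186×0.99483×0.99908 = -0.060103 + 0.916250 = 0.856147.
Q̄ = (S_0/π) × [bracket] = (1361/π) × 0.856147 = 370.9 W/m².

Q̄ ≈ 371 W/m²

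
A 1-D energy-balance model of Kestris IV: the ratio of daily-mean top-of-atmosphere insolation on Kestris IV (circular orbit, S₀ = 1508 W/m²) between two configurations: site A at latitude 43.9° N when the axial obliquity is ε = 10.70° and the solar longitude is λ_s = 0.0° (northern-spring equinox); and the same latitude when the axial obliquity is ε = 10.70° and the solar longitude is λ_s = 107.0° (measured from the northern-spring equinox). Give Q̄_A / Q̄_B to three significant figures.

Q̄_A / Q̄_B ≈ 0.789

— Configuration A (φ=+43.9°):
Solar declination: sin δ = sin ε · sin λ_s = sin 10.70° × sin 0.0° = 0.00000, so δ = +0.000°.
cos H₀ = −tan(+43.9°) tan(+0.000°) = -0.0000, H₀ = 1.5708 rad.
Bracket: H₀ sin φ sin δ + cos φ cos δ sin H₀ = 1.5708×0.69340×0.00000 + 0.72055×1.00000×1.00000 = 0.000000 + 0.720550 = 0.720550.
Q̄ = (S₀/π) × [bracket] = (1508/π) × 0.720550 = 345.87 W/m².
— Configuration B (φ=+43.9°):
Solar declination: sin δ = sin ε · sin λ_s = sin 10.70° × sin 107.0° = 0.17755, so δ = +10.227°.
cos H₀ = −tan(+43.9°) tan(+10.227°) = -0.1736, H₀ = 1.7453 rad.
Bracket: H₀ sin φ sin δ + cos φ cos δ sin H₀ = 1.7453×0.69340×0.17755 + 0.72055×0.98411×0.98481 = 0.214869 + 0.698329 = 0.913198.
Q̄ = (S₀/π) × [bracket] = (1508/π) × 0.913198 = 438.35 W/m².
Ratio Q̄_A / Q̄_B = 345.87 / 438.35 = 0.7890.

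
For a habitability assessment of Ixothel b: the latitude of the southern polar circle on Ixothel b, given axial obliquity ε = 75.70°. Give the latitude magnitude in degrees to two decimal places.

The polar circle is the lowest latitude that experiences at least one full rotation of continuous darkness at the northern-summer solstice; it lies at |φ| = 90° − ε = 90° − 75.70° = 14.30°.

14.30°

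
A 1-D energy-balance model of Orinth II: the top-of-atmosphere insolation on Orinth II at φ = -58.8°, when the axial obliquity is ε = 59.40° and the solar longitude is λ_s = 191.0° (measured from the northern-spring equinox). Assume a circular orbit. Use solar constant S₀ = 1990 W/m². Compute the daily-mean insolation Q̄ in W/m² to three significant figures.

Solar declination: sin δ = sin ε · sin λ_s = sin 59.40° × sin 191.0° = -0.16424, so δ = -9.453°.
cos H₀ = −tan(-58.8°) tan(-9.453°) = -0.2749, H₀ = 1.8493 rad.
Bracket: H₀ sin φ sin δ + cos φ cos δ sin H₀ = 1.8493×-0.85536×-0.16424 + 0.51803×0.98642×0.96147 = 0.259798 + 0.491307 = 0.751105.
Q̄ = (S₀/π) × [bracket] = (1990/π) × 0.751105 = 475.8 W/m².

Q̄ ≈ 476 W/m²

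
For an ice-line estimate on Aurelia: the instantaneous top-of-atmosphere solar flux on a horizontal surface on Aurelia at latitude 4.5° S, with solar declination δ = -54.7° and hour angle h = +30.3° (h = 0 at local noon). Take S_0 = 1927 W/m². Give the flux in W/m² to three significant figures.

cos θ_z = sin ϕ sin δ + cos ϕ cos δ cos h = 0.064033 + 0.497382 = 0.561415.
Flux = S_0 · cos θ_z = 1927 × 0.561415 = 1082 W/m².

1.08e+03 W/m²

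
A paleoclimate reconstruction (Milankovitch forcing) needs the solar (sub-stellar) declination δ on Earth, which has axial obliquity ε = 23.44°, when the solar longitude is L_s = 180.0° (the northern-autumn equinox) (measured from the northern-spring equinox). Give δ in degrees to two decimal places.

sin δ = sin ε · sin L_s = sin 23.44° × sin 180.0° = 0.000000.
δ = arcsin(0.000000) = +0.00°.

δ = +0.00°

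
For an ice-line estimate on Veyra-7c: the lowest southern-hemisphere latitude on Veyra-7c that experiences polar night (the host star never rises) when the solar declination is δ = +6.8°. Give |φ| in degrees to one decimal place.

Polar night requires cos H₀ = −tan φ tan δ ≥ 1, i.e. tan φ tan δ ≤ −1.
The boundary is |tan φ| · |tan δ| = 1, so |φ| = 90° − |δ| = 90° − 6.8° = 83.2° in the southern hemisphere.

|φ| = 83.2°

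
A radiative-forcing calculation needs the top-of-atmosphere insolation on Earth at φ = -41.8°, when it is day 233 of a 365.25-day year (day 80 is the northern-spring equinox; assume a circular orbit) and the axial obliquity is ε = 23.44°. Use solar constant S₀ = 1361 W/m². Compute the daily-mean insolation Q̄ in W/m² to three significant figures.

Q̄ ≈ 234 W/m²

Solar longitude: λ_s = 360° × (233 − 80)/365.25 = 150.801°.
sin δ = sin 23.44° × sin 150.801° = 0.19406, so δ = +11.190°.
cos H₀ = −tan(-41.8°) tan(+11.190°) = 0.1769, H₀ = 1.3930 rad.
Bracket: H₀ sin φ sin δ + cos φ cos δ sin H₀ = 1.3930×-0.66653×0.19406 + 0.74548×0.98099×0.98423 = -0.180180 + 0.719776 = 0.539596.
Q̄ = (S₀/π) × [bracket] = (1361/π) × 0.539596 = 233.8 W/m².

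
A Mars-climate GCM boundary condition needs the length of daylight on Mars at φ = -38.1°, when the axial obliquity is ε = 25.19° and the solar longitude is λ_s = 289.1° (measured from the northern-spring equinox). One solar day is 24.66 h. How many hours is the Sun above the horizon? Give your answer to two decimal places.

Solar declination: sin δ = sin ε · sin λ_s = sin 25.19° × sin 289.1° = -0.40219, so δ = -23.715°.
cos H₀ = −tan φ · tan δ = −tan(-38.1°) × tan(-23.715°) = -0.3444, so H₀ = 1.9224 rad = 110.15°.
Daylight = 2H₀/(2π) × 24.66 h = (1.9224/π) × 24.66 = 15.09 h.

15.09 h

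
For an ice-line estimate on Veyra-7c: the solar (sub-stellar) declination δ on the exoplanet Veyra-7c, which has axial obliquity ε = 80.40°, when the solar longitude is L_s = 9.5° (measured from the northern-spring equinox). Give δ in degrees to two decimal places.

sin δ = sin ε · sin L_s = sin 80.40° × sin 9.5° = 0.162736.
δ = arcsin(0.162736) = +9.37°.

δ = +9.37°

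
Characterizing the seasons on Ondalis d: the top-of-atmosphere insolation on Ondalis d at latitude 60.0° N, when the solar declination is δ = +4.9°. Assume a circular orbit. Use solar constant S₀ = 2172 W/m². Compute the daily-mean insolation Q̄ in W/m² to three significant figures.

Q̄ ≈ 429 W/m²

cos H₀ = −tan(+60.0°) tan(+4.900°) = -0.1485, H₀ = 1.7198 rad.
Bracket: H₀ sin φ sin δ + cos φ cos δ sin H₀ = 1.7198×0.86603×0.08542 + 0.50000×0.99635×0.98891 = 0.127224 + 0.492650 = 0.619874.
Q̄ = (S₀/π) × [bracket] = (2172/π) × 0.619874 = 428.6 W/m².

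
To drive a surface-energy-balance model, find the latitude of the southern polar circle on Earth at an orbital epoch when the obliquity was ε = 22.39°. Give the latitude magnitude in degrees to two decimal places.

67.61°

The polar circle is the lowest latitude that experiences at least one full rotation of continuous darkness at the northern-summer solstice; it lies at |φ| = 90° − ε = 90° − 22.39° = 67.61°.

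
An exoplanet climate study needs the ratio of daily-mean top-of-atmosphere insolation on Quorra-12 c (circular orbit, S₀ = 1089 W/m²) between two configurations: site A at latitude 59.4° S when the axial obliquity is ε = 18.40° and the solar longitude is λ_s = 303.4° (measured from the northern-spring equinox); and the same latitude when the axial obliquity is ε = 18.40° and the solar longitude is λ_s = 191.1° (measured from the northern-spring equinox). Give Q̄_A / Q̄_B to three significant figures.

— Configuration A (φ=-59.4°):
Solar declination: sin δ = sin ε · sin λ_s = sin 18.40° × sin 303.4° = -0.26352, so δ = -15.279°.
cos H₀ = −tan(-59.4°) tan(-15.279°) = -0.4619, H₀ = 2.0509 rad.
Bracket: H₀ sin φ sin δ + cos φ cos δ sin H₀ = 2.0509×-0.86074×-0.26352 + 0.50904×0.96465×0.88693 = 0.465190 + 0.435523 = 0.900713.
Q̄ = (S₀/π) × [bracket] = (1089/π) × 0.900713 = 312.22 W/m².
— Configuration B (φ=-59.4°):
Solar declination: sin δ = sin ε · sin λ_s = sin 18.40° × sin 191.1° = -0.06077, so δ = -3.484°.
cos H₀ = −tan(-59.4°) tan(-3.484°) = -0.1029, H₀ = 1.6739 rad.
Bracket: H₀ sin φ sin δ + cos φ cos δ sin H₀ = 1.6739×-0.86074×-0.06077 + 0.50904×0.99815×0.99469 = 0.087557 + 0.505400 = 0.592957.
Q̄ = (S₀/π) × [bracket] = (1089/π) × 0.592957 = 205.54 W/m².
Ratio Q̄_A / Q̄_B = 312.22 / 205.54 = 1.519.

Q̄_A / Q̄_B ≈ 1.52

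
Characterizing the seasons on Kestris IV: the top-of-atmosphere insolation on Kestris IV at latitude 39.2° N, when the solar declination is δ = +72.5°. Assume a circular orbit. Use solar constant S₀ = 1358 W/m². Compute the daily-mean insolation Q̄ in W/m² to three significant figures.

Q̄ ≈ 819 W/m²

cos H₀ = −tan(+39.2°) tan(+72.500°) = -2.5867 ≤ −1 ⇒ polar day, H₀ = π.
Bracket: H₀ sin φ sin δ + cos φ cos δ sin H₀ = 3.1416×0.63203×0.95372 + 0.77494×0.30071×0.00000 = 1.893693 + 0.000000 = 1.893693.
Q̄ = (S₀/π) × [bracket] = (1358/π) × 1.893693 = 818.6 W/m².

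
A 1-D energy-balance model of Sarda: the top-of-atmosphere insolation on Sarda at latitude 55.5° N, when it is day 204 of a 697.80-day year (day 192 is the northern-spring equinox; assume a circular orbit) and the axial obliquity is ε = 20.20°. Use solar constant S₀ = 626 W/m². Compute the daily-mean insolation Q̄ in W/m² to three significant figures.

Q̄ ≈ 123 W/m²

Solar longitude: λ_s = 360° × (204 − 192)/697.80 = 6.191°.
sin δ = sin 20.20° × sin 6.191° = 0.03724, so δ = +2.134°.
cos H₀ = −tan(+55.5°) tan(+2.134°) = -0.0542, H₀ = 1.6250 rad.
Bracket: H₀ sin φ sin δ + cos φ cos δ sin H₀ = 1.6250×0.82413×0.03724 + 0.56641×0.99931×0.99853 = 0.049872 + 0.565187 = 0.615059.
Q̄ = (S₀/π) × [bracket] = (626/π) × 0.615059 = 122.6 W/m².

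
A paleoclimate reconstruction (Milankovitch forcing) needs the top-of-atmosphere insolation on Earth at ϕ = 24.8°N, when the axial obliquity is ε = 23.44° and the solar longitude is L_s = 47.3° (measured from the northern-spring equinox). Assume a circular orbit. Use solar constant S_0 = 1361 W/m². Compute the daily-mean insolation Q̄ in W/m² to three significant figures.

Q̄ ≈ 463 W/m²

Solar declination: sin δ = sin ε · sin L_s = sin 23.44° × sin 47.3° = 0.29234, so δ = +16.998°.
cos h₀ = −tan(+24.8°) tan(+16.998°) = -0.1413, h₀ = 1.7125 rad.
Bracket: h₀ sin ϕ sin δ + cos ϕ cos δ sin h₀ = 1.7125×0.41945×0.29234 + 0.90778×0.95631×0.98997 = 0.209990 + 0.859412 = 1.069402.
Q̄ = (S_0/π) × [bracket] = (1361/π) × 1.069402 = 463.3 W/m².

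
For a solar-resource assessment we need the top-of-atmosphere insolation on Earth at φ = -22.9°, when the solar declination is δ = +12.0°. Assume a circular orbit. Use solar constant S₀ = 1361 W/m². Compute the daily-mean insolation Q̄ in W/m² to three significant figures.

cos H₀ = −tan(-22.9°) tan(+12.000°) = 0.0898, H₀ = 1.4809 rad.
Bracket: H₀ sin φ sin δ + cos φ cos δ sin H₀ = 1.4809×-0.38912×0.20791 + 0.92119×0.97815×0.99596 = -0.119808 + 0.897422 = 0.777614.
Q̄ = (S₀/π) × [bracket] = (1361/π) × 0.777614 = 336.9 W/m².

Q̄ ≈ 337 W/m²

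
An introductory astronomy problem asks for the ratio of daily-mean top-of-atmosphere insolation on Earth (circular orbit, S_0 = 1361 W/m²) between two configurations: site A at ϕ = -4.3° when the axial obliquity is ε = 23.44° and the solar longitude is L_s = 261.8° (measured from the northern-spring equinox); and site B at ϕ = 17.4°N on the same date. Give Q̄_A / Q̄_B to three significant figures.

— Configuration A (ϕ=-4.3°):
Solar declination: sin δ = sin ε · sin L_s = sin 23.44° × sin 261.8° = -0.39372, so δ = -23.186°.
cos h₀ = −tan(-4.3°) tan(-23.186°) = -0.0322, h₀ = 1.6030 rad.
Bracket: h₀ sin ϕ sin δ + cos ϕ cos δ sin h₀ = 1.6030×-0.07498×-0.39372 + 0.99719×0.91923×0.99948 = 0.047322 + 0.916170 = 0.963492.
Q̄ = (S_0/π) × [bracket] = (1361/π) × 0.963492 = 417.40 W/m².
— Configuration B (ϕ=+17.4°):
cos h₀ = −tan(+17.4°) tan(-23.186°) = 0.1342, h₀ = 1.4362 rad.
Bracket: h₀ sin ϕ sin δ + cos ϕ cos δ sin h₀ = 1.4362×0.29904×-0.39372 + 0.95424×0.91923×0.99095 = -0.169095 + 0.869228 = 0.700133.
Q̄ = (S_0/π) × [bracket] = (1361/π) × 0.700133 = 303.31 W/m².
Ratio Q̄_A / Q̄_B = 417.40 / 303.31 = 1.376.

Q̄_A / Q̄_B ≈ 1.38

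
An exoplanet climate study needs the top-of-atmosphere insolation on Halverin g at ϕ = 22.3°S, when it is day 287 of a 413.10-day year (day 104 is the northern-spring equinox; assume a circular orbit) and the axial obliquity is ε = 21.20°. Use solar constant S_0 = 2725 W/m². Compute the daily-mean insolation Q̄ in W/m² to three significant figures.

Solar longitude: L_s = 360° × (287 − 104)/413.10 = 159.477°.
sin δ = sin 21.20° × sin 159.477° = 0.12678, so δ = +7.283°.
cos h₀ = −tan(-22.3°) tan(+7.283°) = 0.0524, h₀ = 1.5184 rad.
Bracket: h₀ sin ϕ sin δ + cos ϕ cos δ sin h₀ = 1.5184×-0.37946×0.12678 + 0.92521×0.99193×0.99863 = -0.073047 + 0.916486 = 0.843439.
Q̄ = (S_0/π) × [bracket] = (2725/π) × 0.843439 = 731.6 W/m².

Q̄ ≈ 732 W/m²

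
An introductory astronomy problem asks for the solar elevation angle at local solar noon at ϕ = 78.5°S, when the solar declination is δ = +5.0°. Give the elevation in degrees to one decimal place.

At local noon the hour angle is zero, so the zenith angle equals |ϕ − δ| = |-78.5° − (+5.000°)| = 83.500°.
Elevation = 90° − 83.500° = 6.5°.

6.5°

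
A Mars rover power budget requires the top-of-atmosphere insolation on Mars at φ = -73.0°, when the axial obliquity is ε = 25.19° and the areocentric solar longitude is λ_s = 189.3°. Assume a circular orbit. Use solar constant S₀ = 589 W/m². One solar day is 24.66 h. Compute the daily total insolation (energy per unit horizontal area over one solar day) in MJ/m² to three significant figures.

sin δ = sin 25.19° × sin 189.3° = -0.06878, so δ = -3.944°.
cos H₀ = −tan(-73.0°) tan(-3.944°) = -0.2255, H₀ = 1.7983 rad.
Bracket: H₀ sin φ sin δ + cos φ cos δ sin H₀ = 1.7983×-0.95630×-0.06878 + 0.29237×0.99763×0.97424 = 0.118282 + 0.284163 = 0.402445.
Q̄ = (S₀/π) × [bracket] = (589/π) × 0.402445 = 75.452 W/m².
Daily total = Q̄ × 24.66 h × 3600 s/h = 75.452 × 24.66 × 3600 / 10⁶ = 6.698 MJ/m².

6.70 MJ/m²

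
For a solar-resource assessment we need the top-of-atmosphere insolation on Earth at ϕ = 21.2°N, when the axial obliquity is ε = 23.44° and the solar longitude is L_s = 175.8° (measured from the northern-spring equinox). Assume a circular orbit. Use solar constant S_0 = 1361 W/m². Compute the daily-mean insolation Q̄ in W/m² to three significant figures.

Solar declination: sin δ = sin ε · sin L_s = sin 23.44° × sin 175.8° = 0.02913, so δ = +1.669°.
cos h₀ = −tan(+21.2°) tan(+1.669°) = -0.0113, h₀ = 1.5821 rad.
Bracket: h₀ sin ϕ sin δ + cos ϕ cos δ sin h₀ = 1.5821×0.36162×0.02913 + 0.93232×0.99958×0.99994 = 0.016666 + 0.931873 = 0.948539.
Q̄ = (S_0/π) × [bracket] = (1361/π) × 0.948539 = 410.9 W/m².

Q̄ ≈ 411 W/m²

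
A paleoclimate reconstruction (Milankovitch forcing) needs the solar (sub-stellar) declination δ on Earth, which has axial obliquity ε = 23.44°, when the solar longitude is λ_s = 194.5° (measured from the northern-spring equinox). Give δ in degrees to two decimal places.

δ = -5.72°

sin δ = sin ε · sin λ_s = sin 23.44° × sin 194.5° = -0.099598.
δ = arcsin(-0.099598) = -5.72°.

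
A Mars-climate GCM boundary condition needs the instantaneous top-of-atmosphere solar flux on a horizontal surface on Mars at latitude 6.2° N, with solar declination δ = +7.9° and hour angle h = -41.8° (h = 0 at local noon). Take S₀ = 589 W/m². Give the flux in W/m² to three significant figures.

441 W/m²

cos θ_z = sin φ sin δ + cos φ cos δ cos h = 0.014844 + 0.734082 = 0.748926.
Flux = S₀ · cos θ_z = 589 × 0.748926 = 441.1 W/m².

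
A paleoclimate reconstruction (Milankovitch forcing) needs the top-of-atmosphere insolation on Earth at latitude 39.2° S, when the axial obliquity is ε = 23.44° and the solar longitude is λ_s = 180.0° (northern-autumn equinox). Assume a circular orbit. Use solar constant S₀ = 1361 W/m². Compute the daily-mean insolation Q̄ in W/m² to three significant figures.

Q̄ ≈ 336 W/m²

Solar declination: sin δ = sin ε · sin λ_s = sin 23.44° × sin 180.0° = 0.00000, so δ = +0.000°.
cos H₀ = −tan(-39.2°) tan(+0.000°) = 0.0000, H₀ = 1.5708 rad.
Bracket: H₀ sin φ sin δ + cos φ cos δ sin H₀ = 1.5708×-0.63203×0.00000 + 0.77494×1.00000×1.00000 = -0.000000 + 0.774940 = 0.774940.
Q̄ = (S₀/π) × [bracket] = (1361/π) × 0.774940 = 335.7 W/m².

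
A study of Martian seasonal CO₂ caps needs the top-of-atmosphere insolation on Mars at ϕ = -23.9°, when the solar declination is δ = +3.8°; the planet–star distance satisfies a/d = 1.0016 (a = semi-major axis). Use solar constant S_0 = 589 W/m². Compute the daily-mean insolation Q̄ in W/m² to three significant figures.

cos h₀ = −tan(-23.9°) tan(+3.800°) = 0.0294, h₀ = 1.5414 rad.
Bracket: h₀ sin ϕ sin δ + cos ϕ cos δ sin h₀ = 1.5414×-0.40514×0.06627 + 0.91425×0.99780×0.99957 = -0.041384 + 0.911846 = 0.870462.
Inverse-square distance factor (a/d)² = 1.0016² = 1.003203.
Q̄ = (S_0/π) × 1.003203 × [bracket] = (589/π) × 1.003203 × 0.870462 = 163.7 W/m².

Q̄ ≈ 164 W/m²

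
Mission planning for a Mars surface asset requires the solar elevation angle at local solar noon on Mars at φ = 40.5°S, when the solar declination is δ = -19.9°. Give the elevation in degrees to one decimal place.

At local noon the hour angle is zero, so the zenith angle equals |φ − δ| = |-40.5° − (-19.900°)| = 20.600°.
Elevation = 90° − 20.600° = 69.4°.

69.4°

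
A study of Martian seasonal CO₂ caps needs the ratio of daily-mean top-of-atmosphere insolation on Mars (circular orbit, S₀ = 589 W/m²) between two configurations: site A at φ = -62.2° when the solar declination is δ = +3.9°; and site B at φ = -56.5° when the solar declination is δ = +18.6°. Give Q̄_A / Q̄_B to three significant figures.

— Configuration A (φ=-62.2°):
cos H₀ = −tan(-62.2°) tan(+3.900°) = 0.1293, H₀ = 1.4411 rad.
Bracket: H₀ sin φ sin δ + cos φ cos δ sin H₀ = 1.4411×-0.88458×0.06802 + 0.46639×0.99768×0.99161 = -0.086710 + 0.461404 = 0.374694.
Q̄ = (S₀/π) × [bracket] = (589/π) × 0.374694 = 70.249 W/m².
— Configuration B (φ=-56.5°):
cos H₀ = −tan(-56.5°) tan(+18.600°) = 0.5085, H₀ = 1.0374 rad.
Bracket: H₀ sin φ sin δ + cos φ cos δ sin H₀ = 1.0374×-0.83389×0.31896 + 0.55194×0.94777×0.86109 = -0.275925 + 0.450447 = 0.174522.
Q̄ = (S₀/π) × [bracket] = (589/π) × 0.174522 = 32.720 W/m².
Ratio Q̄_A / Q̄_B = 70.249 / 32.720 = 2.147.

Q̄_A / Q̄_B ≈ 2.15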